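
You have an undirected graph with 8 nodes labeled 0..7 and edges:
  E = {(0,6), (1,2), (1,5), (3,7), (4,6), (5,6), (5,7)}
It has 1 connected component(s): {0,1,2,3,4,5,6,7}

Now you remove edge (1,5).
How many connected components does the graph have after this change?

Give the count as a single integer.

Initial component count: 1
Remove (1,5): it was a bridge. Count increases: 1 -> 2.
  After removal, components: {0,3,4,5,6,7} {1,2}
New component count: 2

Answer: 2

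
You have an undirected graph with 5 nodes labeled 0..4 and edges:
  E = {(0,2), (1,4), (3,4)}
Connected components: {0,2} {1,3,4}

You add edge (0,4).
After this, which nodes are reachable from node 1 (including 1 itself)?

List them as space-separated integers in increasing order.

Before: nodes reachable from 1: {1,3,4}
Adding (0,4): merges 1's component with another. Reachability grows.
After: nodes reachable from 1: {0,1,2,3,4}

Answer: 0 1 2 3 4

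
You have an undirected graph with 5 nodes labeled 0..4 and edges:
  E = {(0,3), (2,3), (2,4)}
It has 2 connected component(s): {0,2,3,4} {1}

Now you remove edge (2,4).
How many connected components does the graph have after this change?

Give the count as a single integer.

Initial component count: 2
Remove (2,4): it was a bridge. Count increases: 2 -> 3.
  After removal, components: {0,2,3} {1} {4}
New component count: 3

Answer: 3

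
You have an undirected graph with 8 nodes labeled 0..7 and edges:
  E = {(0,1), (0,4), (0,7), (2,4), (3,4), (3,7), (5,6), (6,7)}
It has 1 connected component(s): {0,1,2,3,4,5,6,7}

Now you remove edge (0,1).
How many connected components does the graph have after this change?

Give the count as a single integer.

Initial component count: 1
Remove (0,1): it was a bridge. Count increases: 1 -> 2.
  After removal, components: {0,2,3,4,5,6,7} {1}
New component count: 2

Answer: 2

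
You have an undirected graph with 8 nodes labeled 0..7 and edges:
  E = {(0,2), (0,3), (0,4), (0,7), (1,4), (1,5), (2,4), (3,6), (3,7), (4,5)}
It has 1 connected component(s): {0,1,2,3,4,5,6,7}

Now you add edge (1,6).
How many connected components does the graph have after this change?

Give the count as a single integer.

Answer: 1

Derivation:
Initial component count: 1
Add (1,6): endpoints already in same component. Count unchanged: 1.
New component count: 1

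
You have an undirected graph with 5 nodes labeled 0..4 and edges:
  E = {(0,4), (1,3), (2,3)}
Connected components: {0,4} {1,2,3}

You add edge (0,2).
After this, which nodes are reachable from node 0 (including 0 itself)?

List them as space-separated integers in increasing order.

Answer: 0 1 2 3 4

Derivation:
Before: nodes reachable from 0: {0,4}
Adding (0,2): merges 0's component with another. Reachability grows.
After: nodes reachable from 0: {0,1,2,3,4}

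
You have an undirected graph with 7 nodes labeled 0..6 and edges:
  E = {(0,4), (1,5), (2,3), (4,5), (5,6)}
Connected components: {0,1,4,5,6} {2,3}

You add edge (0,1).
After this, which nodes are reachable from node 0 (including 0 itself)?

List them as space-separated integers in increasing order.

Before: nodes reachable from 0: {0,1,4,5,6}
Adding (0,1): both endpoints already in same component. Reachability from 0 unchanged.
After: nodes reachable from 0: {0,1,4,5,6}

Answer: 0 1 4 5 6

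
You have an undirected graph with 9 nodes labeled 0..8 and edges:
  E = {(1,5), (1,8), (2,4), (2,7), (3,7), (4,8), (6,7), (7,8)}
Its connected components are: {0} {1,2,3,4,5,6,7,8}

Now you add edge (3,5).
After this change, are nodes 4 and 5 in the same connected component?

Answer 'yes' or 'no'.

Initial components: {0} {1,2,3,4,5,6,7,8}
Adding edge (3,5): both already in same component {1,2,3,4,5,6,7,8}. No change.
New components: {0} {1,2,3,4,5,6,7,8}
Are 4 and 5 in the same component? yes

Answer: yes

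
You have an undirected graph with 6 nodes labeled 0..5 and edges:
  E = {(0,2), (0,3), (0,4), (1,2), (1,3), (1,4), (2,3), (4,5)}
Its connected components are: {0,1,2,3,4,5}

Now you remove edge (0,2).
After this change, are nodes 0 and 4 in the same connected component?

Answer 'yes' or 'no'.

Initial components: {0,1,2,3,4,5}
Removing edge (0,2): not a bridge — component count unchanged at 1.
New components: {0,1,2,3,4,5}
Are 0 and 4 in the same component? yes

Answer: yes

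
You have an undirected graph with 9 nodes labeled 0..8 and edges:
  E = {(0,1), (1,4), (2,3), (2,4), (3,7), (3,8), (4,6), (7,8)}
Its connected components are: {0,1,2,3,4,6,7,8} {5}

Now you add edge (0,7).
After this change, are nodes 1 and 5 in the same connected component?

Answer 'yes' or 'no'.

Initial components: {0,1,2,3,4,6,7,8} {5}
Adding edge (0,7): both already in same component {0,1,2,3,4,6,7,8}. No change.
New components: {0,1,2,3,4,6,7,8} {5}
Are 1 and 5 in the same component? no

Answer: no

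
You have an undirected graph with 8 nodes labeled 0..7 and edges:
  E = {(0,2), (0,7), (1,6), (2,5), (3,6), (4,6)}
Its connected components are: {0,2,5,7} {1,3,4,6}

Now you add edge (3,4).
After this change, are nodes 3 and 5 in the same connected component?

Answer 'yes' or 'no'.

Answer: no

Derivation:
Initial components: {0,2,5,7} {1,3,4,6}
Adding edge (3,4): both already in same component {1,3,4,6}. No change.
New components: {0,2,5,7} {1,3,4,6}
Are 3 and 5 in the same component? no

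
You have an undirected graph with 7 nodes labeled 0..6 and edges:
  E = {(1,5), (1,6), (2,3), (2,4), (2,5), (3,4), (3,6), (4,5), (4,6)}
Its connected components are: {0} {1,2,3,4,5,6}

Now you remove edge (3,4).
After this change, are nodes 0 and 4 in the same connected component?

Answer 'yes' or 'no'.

Answer: no

Derivation:
Initial components: {0} {1,2,3,4,5,6}
Removing edge (3,4): not a bridge — component count unchanged at 2.
New components: {0} {1,2,3,4,5,6}
Are 0 and 4 in the same component? no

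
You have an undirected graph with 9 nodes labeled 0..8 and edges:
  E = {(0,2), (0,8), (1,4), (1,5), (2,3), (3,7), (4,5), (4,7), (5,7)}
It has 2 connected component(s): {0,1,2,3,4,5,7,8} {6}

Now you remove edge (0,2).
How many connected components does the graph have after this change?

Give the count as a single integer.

Initial component count: 2
Remove (0,2): it was a bridge. Count increases: 2 -> 3.
  After removal, components: {0,8} {1,2,3,4,5,7} {6}
New component count: 3

Answer: 3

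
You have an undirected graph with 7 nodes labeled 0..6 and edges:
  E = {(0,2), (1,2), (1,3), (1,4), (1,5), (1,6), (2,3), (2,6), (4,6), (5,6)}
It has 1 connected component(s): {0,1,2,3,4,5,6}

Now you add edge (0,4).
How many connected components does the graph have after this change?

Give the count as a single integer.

Initial component count: 1
Add (0,4): endpoints already in same component. Count unchanged: 1.
New component count: 1

Answer: 1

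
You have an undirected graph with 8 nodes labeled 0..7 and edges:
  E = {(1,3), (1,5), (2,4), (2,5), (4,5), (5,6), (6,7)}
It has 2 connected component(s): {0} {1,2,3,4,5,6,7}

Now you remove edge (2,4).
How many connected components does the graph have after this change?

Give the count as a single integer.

Answer: 2

Derivation:
Initial component count: 2
Remove (2,4): not a bridge. Count unchanged: 2.
  After removal, components: {0} {1,2,3,4,5,6,7}
New component count: 2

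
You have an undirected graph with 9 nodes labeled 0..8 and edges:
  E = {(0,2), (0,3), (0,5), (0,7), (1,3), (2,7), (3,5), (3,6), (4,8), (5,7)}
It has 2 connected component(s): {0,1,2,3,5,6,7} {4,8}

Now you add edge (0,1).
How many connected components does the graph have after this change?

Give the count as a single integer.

Initial component count: 2
Add (0,1): endpoints already in same component. Count unchanged: 2.
New component count: 2

Answer: 2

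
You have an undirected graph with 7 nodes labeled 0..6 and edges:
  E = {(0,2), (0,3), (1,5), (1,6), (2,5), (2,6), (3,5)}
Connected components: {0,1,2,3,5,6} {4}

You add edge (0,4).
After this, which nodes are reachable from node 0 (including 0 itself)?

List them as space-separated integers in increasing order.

Before: nodes reachable from 0: {0,1,2,3,5,6}
Adding (0,4): merges 0's component with another. Reachability grows.
After: nodes reachable from 0: {0,1,2,3,4,5,6}

Answer: 0 1 2 3 4 5 6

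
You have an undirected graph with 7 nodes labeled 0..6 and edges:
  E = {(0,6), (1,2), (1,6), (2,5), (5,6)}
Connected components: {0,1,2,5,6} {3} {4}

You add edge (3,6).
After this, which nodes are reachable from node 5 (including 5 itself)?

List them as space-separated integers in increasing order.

Before: nodes reachable from 5: {0,1,2,5,6}
Adding (3,6): merges 5's component with another. Reachability grows.
After: nodes reachable from 5: {0,1,2,3,5,6}

Answer: 0 1 2 3 5 6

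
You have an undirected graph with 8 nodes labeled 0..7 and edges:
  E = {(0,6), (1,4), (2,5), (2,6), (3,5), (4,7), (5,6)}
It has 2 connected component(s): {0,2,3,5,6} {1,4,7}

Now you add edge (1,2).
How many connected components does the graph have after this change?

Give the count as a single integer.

Answer: 1

Derivation:
Initial component count: 2
Add (1,2): merges two components. Count decreases: 2 -> 1.
New component count: 1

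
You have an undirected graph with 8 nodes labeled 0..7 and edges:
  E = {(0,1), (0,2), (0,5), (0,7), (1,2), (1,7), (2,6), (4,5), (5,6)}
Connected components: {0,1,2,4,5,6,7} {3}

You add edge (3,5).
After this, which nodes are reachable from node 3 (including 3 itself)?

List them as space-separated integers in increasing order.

Before: nodes reachable from 3: {3}
Adding (3,5): merges 3's component with another. Reachability grows.
After: nodes reachable from 3: {0,1,2,3,4,5,6,7}

Answer: 0 1 2 3 4 5 6 7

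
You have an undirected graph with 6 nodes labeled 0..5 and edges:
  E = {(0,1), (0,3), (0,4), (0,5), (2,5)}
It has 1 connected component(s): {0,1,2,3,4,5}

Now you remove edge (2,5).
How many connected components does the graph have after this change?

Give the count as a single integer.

Initial component count: 1
Remove (2,5): it was a bridge. Count increases: 1 -> 2.
  After removal, components: {0,1,3,4,5} {2}
New component count: 2

Answer: 2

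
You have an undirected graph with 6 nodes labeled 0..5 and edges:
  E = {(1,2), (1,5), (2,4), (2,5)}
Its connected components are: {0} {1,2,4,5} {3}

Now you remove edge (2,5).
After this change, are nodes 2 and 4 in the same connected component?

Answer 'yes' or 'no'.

Answer: yes

Derivation:
Initial components: {0} {1,2,4,5} {3}
Removing edge (2,5): not a bridge — component count unchanged at 3.
New components: {0} {1,2,4,5} {3}
Are 2 and 4 in the same component? yes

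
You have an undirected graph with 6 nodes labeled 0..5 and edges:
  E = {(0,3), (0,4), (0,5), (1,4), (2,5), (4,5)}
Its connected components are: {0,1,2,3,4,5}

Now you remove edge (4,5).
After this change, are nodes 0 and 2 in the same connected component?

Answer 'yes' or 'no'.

Initial components: {0,1,2,3,4,5}
Removing edge (4,5): not a bridge — component count unchanged at 1.
New components: {0,1,2,3,4,5}
Are 0 and 2 in the same component? yes

Answer: yes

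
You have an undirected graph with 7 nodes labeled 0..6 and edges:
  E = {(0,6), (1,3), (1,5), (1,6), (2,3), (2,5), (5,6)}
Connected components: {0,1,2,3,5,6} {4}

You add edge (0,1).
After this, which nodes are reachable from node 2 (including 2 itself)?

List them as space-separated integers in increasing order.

Before: nodes reachable from 2: {0,1,2,3,5,6}
Adding (0,1): both endpoints already in same component. Reachability from 2 unchanged.
After: nodes reachable from 2: {0,1,2,3,5,6}

Answer: 0 1 2 3 5 6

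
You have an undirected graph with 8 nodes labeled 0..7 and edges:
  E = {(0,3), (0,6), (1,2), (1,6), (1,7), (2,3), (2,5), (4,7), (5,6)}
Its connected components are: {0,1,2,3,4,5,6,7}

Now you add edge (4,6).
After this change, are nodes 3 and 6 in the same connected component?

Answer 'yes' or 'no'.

Answer: yes

Derivation:
Initial components: {0,1,2,3,4,5,6,7}
Adding edge (4,6): both already in same component {0,1,2,3,4,5,6,7}. No change.
New components: {0,1,2,3,4,5,6,7}
Are 3 and 6 in the same component? yes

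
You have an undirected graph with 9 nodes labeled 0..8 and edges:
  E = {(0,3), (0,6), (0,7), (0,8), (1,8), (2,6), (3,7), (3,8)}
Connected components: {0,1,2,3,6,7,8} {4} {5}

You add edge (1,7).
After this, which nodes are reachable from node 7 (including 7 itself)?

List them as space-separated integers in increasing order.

Answer: 0 1 2 3 6 7 8

Derivation:
Before: nodes reachable from 7: {0,1,2,3,6,7,8}
Adding (1,7): both endpoints already in same component. Reachability from 7 unchanged.
After: nodes reachable from 7: {0,1,2,3,6,7,8}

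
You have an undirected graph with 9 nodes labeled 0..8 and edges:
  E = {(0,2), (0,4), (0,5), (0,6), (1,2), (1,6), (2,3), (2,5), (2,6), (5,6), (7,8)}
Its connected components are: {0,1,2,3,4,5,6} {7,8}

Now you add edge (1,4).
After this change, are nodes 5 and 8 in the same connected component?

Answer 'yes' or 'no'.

Initial components: {0,1,2,3,4,5,6} {7,8}
Adding edge (1,4): both already in same component {0,1,2,3,4,5,6}. No change.
New components: {0,1,2,3,4,5,6} {7,8}
Are 5 and 8 in the same component? no

Answer: no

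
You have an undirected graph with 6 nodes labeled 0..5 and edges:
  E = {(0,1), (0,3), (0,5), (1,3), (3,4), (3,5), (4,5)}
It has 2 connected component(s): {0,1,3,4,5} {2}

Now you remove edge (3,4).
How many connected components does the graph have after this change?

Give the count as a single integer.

Initial component count: 2
Remove (3,4): not a bridge. Count unchanged: 2.
  After removal, components: {0,1,3,4,5} {2}
New component count: 2

Answer: 2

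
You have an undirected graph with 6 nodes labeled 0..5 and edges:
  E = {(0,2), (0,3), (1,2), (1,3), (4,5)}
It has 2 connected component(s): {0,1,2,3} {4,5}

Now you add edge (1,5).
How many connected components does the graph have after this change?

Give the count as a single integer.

Answer: 1

Derivation:
Initial component count: 2
Add (1,5): merges two components. Count decreases: 2 -> 1.
New component count: 1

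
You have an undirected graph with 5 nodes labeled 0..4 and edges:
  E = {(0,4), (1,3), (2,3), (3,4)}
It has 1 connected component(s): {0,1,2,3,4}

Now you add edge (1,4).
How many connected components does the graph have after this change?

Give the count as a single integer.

Initial component count: 1
Add (1,4): endpoints already in same component. Count unchanged: 1.
New component count: 1

Answer: 1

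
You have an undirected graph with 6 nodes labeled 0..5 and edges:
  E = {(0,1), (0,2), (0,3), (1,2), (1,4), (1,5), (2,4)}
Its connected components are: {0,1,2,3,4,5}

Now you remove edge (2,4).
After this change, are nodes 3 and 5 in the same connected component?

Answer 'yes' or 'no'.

Initial components: {0,1,2,3,4,5}
Removing edge (2,4): not a bridge — component count unchanged at 1.
New components: {0,1,2,3,4,5}
Are 3 and 5 in the same component? yes

Answer: yes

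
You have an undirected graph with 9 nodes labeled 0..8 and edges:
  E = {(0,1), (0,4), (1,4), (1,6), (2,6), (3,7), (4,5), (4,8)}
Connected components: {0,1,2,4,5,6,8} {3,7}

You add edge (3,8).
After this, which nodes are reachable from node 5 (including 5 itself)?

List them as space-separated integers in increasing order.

Before: nodes reachable from 5: {0,1,2,4,5,6,8}
Adding (3,8): merges 5's component with another. Reachability grows.
After: nodes reachable from 5: {0,1,2,3,4,5,6,7,8}

Answer: 0 1 2 3 4 5 6 7 8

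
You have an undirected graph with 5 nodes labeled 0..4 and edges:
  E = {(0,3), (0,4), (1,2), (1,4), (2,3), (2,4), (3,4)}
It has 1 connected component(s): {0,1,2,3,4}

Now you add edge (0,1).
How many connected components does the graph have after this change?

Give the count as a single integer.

Answer: 1

Derivation:
Initial component count: 1
Add (0,1): endpoints already in same component. Count unchanged: 1.
New component count: 1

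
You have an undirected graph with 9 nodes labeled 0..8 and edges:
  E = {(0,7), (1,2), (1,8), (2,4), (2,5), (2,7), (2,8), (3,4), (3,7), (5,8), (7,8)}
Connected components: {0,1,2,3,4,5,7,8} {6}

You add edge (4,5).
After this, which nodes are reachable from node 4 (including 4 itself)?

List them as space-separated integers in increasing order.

Before: nodes reachable from 4: {0,1,2,3,4,5,7,8}
Adding (4,5): both endpoints already in same component. Reachability from 4 unchanged.
After: nodes reachable from 4: {0,1,2,3,4,5,7,8}

Answer: 0 1 2 3 4 5 7 8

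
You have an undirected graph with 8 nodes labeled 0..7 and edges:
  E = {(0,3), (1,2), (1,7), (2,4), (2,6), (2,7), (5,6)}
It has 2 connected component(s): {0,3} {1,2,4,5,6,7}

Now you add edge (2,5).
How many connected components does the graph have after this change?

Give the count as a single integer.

Answer: 2

Derivation:
Initial component count: 2
Add (2,5): endpoints already in same component. Count unchanged: 2.
New component count: 2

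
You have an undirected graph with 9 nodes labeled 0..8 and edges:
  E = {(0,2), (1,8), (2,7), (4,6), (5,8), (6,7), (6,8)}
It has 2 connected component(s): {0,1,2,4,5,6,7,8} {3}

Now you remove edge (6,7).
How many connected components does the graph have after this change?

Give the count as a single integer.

Initial component count: 2
Remove (6,7): it was a bridge. Count increases: 2 -> 3.
  After removal, components: {0,2,7} {1,4,5,6,8} {3}
New component count: 3

Answer: 3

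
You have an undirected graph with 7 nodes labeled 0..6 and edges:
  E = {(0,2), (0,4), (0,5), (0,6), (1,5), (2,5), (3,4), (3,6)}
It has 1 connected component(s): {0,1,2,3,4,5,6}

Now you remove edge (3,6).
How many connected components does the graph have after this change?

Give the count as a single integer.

Initial component count: 1
Remove (3,6): not a bridge. Count unchanged: 1.
  After removal, components: {0,1,2,3,4,5,6}
New component count: 1

Answer: 1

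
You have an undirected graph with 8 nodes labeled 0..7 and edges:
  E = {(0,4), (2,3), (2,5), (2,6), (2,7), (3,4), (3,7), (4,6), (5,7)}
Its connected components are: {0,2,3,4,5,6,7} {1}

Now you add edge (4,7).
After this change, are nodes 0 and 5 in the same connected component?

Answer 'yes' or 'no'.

Answer: yes

Derivation:
Initial components: {0,2,3,4,5,6,7} {1}
Adding edge (4,7): both already in same component {0,2,3,4,5,6,7}. No change.
New components: {0,2,3,4,5,6,7} {1}
Are 0 and 5 in the same component? yes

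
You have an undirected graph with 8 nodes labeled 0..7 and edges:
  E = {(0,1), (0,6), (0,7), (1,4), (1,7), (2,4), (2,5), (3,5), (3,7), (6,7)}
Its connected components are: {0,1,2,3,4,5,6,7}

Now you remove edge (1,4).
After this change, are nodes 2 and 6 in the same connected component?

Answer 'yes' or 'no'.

Answer: yes

Derivation:
Initial components: {0,1,2,3,4,5,6,7}
Removing edge (1,4): not a bridge — component count unchanged at 1.
New components: {0,1,2,3,4,5,6,7}
Are 2 and 6 in the same component? yes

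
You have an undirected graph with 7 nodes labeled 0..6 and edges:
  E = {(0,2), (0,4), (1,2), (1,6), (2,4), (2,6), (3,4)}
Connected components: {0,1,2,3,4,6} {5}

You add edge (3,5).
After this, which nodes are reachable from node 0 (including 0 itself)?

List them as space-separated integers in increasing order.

Answer: 0 1 2 3 4 5 6

Derivation:
Before: nodes reachable from 0: {0,1,2,3,4,6}
Adding (3,5): merges 0's component with another. Reachability grows.
After: nodes reachable from 0: {0,1,2,3,4,5,6}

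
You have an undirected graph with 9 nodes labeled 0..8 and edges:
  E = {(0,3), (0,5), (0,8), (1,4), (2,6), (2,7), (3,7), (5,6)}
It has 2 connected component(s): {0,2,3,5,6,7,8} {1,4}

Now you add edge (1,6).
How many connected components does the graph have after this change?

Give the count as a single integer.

Initial component count: 2
Add (1,6): merges two components. Count decreases: 2 -> 1.
New component count: 1

Answer: 1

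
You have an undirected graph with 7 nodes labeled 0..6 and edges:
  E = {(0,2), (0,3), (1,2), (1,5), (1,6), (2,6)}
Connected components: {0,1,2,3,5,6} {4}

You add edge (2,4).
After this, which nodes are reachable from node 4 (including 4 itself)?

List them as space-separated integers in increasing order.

Answer: 0 1 2 3 4 5 6

Derivation:
Before: nodes reachable from 4: {4}
Adding (2,4): merges 4's component with another. Reachability grows.
After: nodes reachable from 4: {0,1,2,3,4,5,6}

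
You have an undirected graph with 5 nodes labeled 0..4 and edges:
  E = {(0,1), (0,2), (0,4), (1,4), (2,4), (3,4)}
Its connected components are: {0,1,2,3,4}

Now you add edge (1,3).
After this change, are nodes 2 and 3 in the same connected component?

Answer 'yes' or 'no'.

Answer: yes

Derivation:
Initial components: {0,1,2,3,4}
Adding edge (1,3): both already in same component {0,1,2,3,4}. No change.
New components: {0,1,2,3,4}
Are 2 and 3 in the same component? yes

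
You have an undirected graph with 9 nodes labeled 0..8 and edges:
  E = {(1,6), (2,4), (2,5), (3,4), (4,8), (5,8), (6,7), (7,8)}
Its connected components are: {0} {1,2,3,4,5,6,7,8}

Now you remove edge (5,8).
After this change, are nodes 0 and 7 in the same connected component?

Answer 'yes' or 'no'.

Answer: no

Derivation:
Initial components: {0} {1,2,3,4,5,6,7,8}
Removing edge (5,8): not a bridge — component count unchanged at 2.
New components: {0} {1,2,3,4,5,6,7,8}
Are 0 and 7 in the same component? no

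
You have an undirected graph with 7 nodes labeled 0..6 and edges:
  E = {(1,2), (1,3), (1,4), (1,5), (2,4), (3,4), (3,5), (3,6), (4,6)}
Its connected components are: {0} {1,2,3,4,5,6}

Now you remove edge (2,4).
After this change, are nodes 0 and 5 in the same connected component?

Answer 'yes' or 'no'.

Initial components: {0} {1,2,3,4,5,6}
Removing edge (2,4): not a bridge — component count unchanged at 2.
New components: {0} {1,2,3,4,5,6}
Are 0 and 5 in the same component? no

Answer: no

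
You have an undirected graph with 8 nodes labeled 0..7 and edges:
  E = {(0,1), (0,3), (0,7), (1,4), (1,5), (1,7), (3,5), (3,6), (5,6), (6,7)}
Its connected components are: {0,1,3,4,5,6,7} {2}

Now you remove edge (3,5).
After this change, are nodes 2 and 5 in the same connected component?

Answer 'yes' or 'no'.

Answer: no

Derivation:
Initial components: {0,1,3,4,5,6,7} {2}
Removing edge (3,5): not a bridge — component count unchanged at 2.
New components: {0,1,3,4,5,6,7} {2}
Are 2 and 5 in the same component? no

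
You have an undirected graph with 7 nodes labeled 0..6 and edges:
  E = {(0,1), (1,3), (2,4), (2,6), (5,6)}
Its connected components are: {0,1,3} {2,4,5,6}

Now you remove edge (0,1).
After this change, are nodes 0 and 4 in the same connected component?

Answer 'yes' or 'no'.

Answer: no

Derivation:
Initial components: {0,1,3} {2,4,5,6}
Removing edge (0,1): it was a bridge — component count 2 -> 3.
New components: {0} {1,3} {2,4,5,6}
Are 0 and 4 in the same component? no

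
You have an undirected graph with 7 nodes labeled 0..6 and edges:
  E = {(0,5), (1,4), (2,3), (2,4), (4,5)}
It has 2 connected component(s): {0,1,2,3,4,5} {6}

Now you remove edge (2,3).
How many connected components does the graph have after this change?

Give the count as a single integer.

Answer: 3

Derivation:
Initial component count: 2
Remove (2,3): it was a bridge. Count increases: 2 -> 3.
  After removal, components: {0,1,2,4,5} {3} {6}
New component count: 3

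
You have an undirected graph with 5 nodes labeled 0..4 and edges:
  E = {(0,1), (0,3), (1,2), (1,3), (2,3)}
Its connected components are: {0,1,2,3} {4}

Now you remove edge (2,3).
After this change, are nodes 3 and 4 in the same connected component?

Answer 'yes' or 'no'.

Answer: no

Derivation:
Initial components: {0,1,2,3} {4}
Removing edge (2,3): not a bridge — component count unchanged at 2.
New components: {0,1,2,3} {4}
Are 3 and 4 in the same component? no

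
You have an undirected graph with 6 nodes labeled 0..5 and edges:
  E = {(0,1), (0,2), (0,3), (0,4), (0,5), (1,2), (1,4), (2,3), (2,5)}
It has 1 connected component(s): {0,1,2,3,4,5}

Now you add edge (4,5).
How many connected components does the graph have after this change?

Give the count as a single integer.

Initial component count: 1
Add (4,5): endpoints already in same component. Count unchanged: 1.
New component count: 1

Answer: 1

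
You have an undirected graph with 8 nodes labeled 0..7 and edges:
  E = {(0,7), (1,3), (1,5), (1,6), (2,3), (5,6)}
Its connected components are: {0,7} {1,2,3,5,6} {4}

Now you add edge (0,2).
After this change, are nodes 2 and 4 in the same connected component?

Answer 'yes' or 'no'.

Initial components: {0,7} {1,2,3,5,6} {4}
Adding edge (0,2): merges {0,7} and {1,2,3,5,6}.
New components: {0,1,2,3,5,6,7} {4}
Are 2 and 4 in the same component? no

Answer: no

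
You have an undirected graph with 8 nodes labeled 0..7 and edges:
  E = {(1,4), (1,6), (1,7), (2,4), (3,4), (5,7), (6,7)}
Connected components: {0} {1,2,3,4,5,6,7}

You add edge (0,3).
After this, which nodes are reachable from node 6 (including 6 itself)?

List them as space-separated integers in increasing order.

Before: nodes reachable from 6: {1,2,3,4,5,6,7}
Adding (0,3): merges 6's component with another. Reachability grows.
After: nodes reachable from 6: {0,1,2,3,4,5,6,7}

Answer: 0 1 2 3 4 5 6 7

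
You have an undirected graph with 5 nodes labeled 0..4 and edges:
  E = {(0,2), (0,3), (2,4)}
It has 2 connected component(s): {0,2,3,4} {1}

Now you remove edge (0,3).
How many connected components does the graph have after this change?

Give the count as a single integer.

Answer: 3

Derivation:
Initial component count: 2
Remove (0,3): it was a bridge. Count increases: 2 -> 3.
  After removal, components: {0,2,4} {1} {3}
New component count: 3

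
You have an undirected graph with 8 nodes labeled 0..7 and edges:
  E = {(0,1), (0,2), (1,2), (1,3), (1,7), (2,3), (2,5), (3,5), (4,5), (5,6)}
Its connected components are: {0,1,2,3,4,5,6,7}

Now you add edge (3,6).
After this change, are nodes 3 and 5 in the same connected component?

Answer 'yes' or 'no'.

Initial components: {0,1,2,3,4,5,6,7}
Adding edge (3,6): both already in same component {0,1,2,3,4,5,6,7}. No change.
New components: {0,1,2,3,4,5,6,7}
Are 3 and 5 in the same component? yes

Answer: yes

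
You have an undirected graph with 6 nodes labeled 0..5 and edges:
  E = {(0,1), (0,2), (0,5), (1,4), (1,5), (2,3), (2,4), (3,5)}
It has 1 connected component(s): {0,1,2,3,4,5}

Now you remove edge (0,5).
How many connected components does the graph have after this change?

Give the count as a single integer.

Initial component count: 1
Remove (0,5): not a bridge. Count unchanged: 1.
  After removal, components: {0,1,2,3,4,5}
New component count: 1

Answer: 1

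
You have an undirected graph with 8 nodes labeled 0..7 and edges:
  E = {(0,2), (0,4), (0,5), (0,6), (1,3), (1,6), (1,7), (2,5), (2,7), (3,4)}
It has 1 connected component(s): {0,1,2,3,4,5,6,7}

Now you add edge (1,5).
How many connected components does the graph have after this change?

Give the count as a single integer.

Answer: 1

Derivation:
Initial component count: 1
Add (1,5): endpoints already in same component. Count unchanged: 1.
New component count: 1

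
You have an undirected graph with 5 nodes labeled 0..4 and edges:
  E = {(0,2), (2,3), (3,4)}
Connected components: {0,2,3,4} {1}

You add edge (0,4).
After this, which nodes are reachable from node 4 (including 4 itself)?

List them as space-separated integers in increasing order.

Before: nodes reachable from 4: {0,2,3,4}
Adding (0,4): both endpoints already in same component. Reachability from 4 unchanged.
After: nodes reachable from 4: {0,2,3,4}

Answer: 0 2 3 4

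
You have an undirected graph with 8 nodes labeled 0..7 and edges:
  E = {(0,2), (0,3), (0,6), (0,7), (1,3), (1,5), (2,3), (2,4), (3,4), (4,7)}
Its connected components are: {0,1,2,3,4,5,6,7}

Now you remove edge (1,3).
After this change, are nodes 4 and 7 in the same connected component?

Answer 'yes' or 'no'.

Answer: yes

Derivation:
Initial components: {0,1,2,3,4,5,6,7}
Removing edge (1,3): it was a bridge — component count 1 -> 2.
New components: {0,2,3,4,6,7} {1,5}
Are 4 and 7 in the same component? yes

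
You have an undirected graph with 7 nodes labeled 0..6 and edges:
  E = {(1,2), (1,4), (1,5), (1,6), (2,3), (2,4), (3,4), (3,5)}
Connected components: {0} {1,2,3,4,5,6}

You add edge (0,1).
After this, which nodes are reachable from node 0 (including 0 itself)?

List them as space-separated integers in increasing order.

Answer: 0 1 2 3 4 5 6

Derivation:
Before: nodes reachable from 0: {0}
Adding (0,1): merges 0's component with another. Reachability grows.
After: nodes reachable from 0: {0,1,2,3,4,5,6}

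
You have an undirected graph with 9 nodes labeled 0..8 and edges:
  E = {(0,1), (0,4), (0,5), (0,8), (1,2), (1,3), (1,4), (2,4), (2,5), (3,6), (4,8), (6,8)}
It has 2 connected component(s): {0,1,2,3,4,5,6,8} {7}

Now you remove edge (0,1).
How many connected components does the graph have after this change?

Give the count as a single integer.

Initial component count: 2
Remove (0,1): not a bridge. Count unchanged: 2.
  After removal, components: {0,1,2,3,4,5,6,8} {7}
New component count: 2

Answer: 2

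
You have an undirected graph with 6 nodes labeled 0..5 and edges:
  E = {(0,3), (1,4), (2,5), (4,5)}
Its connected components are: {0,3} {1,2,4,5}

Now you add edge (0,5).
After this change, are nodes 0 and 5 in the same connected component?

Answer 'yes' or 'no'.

Answer: yes

Derivation:
Initial components: {0,3} {1,2,4,5}
Adding edge (0,5): merges {0,3} and {1,2,4,5}.
New components: {0,1,2,3,4,5}
Are 0 and 5 in the same component? yes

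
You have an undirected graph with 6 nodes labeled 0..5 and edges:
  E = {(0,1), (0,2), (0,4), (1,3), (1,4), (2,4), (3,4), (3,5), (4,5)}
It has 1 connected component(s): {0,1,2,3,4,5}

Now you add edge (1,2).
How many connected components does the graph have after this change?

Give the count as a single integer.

Answer: 1

Derivation:
Initial component count: 1
Add (1,2): endpoints already in same component. Count unchanged: 1.
New component count: 1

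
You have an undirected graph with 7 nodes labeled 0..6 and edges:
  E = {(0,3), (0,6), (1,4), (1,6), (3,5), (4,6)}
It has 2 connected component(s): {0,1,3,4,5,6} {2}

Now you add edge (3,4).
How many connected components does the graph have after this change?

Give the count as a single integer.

Answer: 2

Derivation:
Initial component count: 2
Add (3,4): endpoints already in same component. Count unchanged: 2.
New component count: 2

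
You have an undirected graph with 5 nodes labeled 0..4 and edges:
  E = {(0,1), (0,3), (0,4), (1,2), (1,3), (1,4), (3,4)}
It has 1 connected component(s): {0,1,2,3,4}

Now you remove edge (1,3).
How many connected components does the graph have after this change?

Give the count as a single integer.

Answer: 1

Derivation:
Initial component count: 1
Remove (1,3): not a bridge. Count unchanged: 1.
  After removal, components: {0,1,2,3,4}
New component count: 1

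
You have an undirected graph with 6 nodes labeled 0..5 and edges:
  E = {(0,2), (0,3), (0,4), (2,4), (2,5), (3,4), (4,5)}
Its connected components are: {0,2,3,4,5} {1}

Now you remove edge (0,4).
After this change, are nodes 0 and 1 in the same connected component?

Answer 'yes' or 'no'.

Initial components: {0,2,3,4,5} {1}
Removing edge (0,4): not a bridge — component count unchanged at 2.
New components: {0,2,3,4,5} {1}
Are 0 and 1 in the same component? no

Answer: no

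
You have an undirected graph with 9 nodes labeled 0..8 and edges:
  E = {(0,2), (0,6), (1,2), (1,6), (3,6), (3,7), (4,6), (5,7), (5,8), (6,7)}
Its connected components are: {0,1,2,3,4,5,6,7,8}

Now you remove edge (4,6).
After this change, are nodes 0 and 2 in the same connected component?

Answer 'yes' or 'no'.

Initial components: {0,1,2,3,4,5,6,7,8}
Removing edge (4,6): it was a bridge — component count 1 -> 2.
New components: {0,1,2,3,5,6,7,8} {4}
Are 0 and 2 in the same component? yes

Answer: yes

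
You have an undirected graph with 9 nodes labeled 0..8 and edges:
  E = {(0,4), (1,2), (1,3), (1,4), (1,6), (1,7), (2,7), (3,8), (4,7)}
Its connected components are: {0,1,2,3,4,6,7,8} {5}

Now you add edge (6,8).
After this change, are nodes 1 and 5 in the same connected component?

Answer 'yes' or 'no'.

Initial components: {0,1,2,3,4,6,7,8} {5}
Adding edge (6,8): both already in same component {0,1,2,3,4,6,7,8}. No change.
New components: {0,1,2,3,4,6,7,8} {5}
Are 1 and 5 in the same component? no

Answer: no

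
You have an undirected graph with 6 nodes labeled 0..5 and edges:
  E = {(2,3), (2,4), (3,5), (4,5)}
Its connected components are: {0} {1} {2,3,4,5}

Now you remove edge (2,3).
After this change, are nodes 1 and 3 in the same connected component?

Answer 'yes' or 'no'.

Initial components: {0} {1} {2,3,4,5}
Removing edge (2,3): not a bridge — component count unchanged at 3.
New components: {0} {1} {2,3,4,5}
Are 1 and 3 in the same component? no

Answer: no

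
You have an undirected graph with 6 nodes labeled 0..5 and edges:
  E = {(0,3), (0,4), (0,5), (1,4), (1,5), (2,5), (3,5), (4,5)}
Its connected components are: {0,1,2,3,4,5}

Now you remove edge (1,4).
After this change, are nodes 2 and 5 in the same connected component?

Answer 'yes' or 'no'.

Answer: yes

Derivation:
Initial components: {0,1,2,3,4,5}
Removing edge (1,4): not a bridge — component count unchanged at 1.
New components: {0,1,2,3,4,5}
Are 2 and 5 in the same component? yes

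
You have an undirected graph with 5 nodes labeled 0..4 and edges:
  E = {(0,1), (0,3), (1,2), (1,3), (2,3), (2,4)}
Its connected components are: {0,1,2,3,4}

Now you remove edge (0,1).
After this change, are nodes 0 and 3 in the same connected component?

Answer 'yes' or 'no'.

Initial components: {0,1,2,3,4}
Removing edge (0,1): not a bridge — component count unchanged at 1.
New components: {0,1,2,3,4}
Are 0 and 3 in the same component? yes

Answer: yes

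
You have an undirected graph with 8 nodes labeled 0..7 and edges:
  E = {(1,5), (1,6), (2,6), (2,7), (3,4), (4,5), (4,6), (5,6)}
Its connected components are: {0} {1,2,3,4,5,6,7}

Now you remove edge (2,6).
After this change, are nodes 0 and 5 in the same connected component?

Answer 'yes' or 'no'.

Initial components: {0} {1,2,3,4,5,6,7}
Removing edge (2,6): it was a bridge — component count 2 -> 3.
New components: {0} {1,3,4,5,6} {2,7}
Are 0 and 5 in the same component? no

Answer: no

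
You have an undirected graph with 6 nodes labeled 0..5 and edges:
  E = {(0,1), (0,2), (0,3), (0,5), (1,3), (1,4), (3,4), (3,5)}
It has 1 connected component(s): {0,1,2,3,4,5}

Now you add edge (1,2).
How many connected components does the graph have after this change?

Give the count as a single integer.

Initial component count: 1
Add (1,2): endpoints already in same component. Count unchanged: 1.
New component count: 1

Answer: 1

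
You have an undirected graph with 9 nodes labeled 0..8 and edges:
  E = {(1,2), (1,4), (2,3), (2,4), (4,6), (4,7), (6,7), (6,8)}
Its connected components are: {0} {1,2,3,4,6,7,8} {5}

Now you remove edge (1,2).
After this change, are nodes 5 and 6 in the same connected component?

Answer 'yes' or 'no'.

Initial components: {0} {1,2,3,4,6,7,8} {5}
Removing edge (1,2): not a bridge — component count unchanged at 3.
New components: {0} {1,2,3,4,6,7,8} {5}
Are 5 and 6 in the same component? no

Answer: no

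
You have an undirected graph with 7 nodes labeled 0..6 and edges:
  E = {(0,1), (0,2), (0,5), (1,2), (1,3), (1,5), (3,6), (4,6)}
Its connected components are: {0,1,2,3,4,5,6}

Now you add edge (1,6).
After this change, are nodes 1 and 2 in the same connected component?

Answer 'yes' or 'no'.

Answer: yes

Derivation:
Initial components: {0,1,2,3,4,5,6}
Adding edge (1,6): both already in same component {0,1,2,3,4,5,6}. No change.
New components: {0,1,2,3,4,5,6}
Are 1 and 2 in the same component? yes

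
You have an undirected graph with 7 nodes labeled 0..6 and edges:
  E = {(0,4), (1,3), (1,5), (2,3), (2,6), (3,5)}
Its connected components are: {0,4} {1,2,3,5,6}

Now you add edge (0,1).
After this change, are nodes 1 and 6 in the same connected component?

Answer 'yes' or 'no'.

Initial components: {0,4} {1,2,3,5,6}
Adding edge (0,1): merges {0,4} and {1,2,3,5,6}.
New components: {0,1,2,3,4,5,6}
Are 1 and 6 in the same component? yes

Answer: yes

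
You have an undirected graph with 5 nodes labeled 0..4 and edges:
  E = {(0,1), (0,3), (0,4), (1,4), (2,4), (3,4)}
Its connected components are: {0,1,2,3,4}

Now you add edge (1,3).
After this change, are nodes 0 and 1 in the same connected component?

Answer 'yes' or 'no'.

Initial components: {0,1,2,3,4}
Adding edge (1,3): both already in same component {0,1,2,3,4}. No change.
New components: {0,1,2,3,4}
Are 0 and 1 in the same component? yes

Answer: yes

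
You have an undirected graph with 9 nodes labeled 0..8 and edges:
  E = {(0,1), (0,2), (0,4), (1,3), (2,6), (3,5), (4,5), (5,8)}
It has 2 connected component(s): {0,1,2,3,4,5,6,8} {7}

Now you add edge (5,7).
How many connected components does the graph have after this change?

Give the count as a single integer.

Answer: 1

Derivation:
Initial component count: 2
Add (5,7): merges two components. Count decreases: 2 -> 1.
New component count: 1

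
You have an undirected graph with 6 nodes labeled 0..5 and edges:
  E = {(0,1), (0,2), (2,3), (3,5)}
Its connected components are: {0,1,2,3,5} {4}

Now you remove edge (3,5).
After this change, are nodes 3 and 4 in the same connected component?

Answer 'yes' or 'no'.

Answer: no

Derivation:
Initial components: {0,1,2,3,5} {4}
Removing edge (3,5): it was a bridge — component count 2 -> 3.
New components: {0,1,2,3} {4} {5}
Are 3 and 4 in the same component? no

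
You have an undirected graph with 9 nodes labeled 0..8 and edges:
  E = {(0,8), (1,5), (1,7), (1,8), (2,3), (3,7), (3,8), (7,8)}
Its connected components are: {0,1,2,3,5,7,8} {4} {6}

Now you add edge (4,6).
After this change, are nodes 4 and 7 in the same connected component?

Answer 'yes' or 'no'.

Initial components: {0,1,2,3,5,7,8} {4} {6}
Adding edge (4,6): merges {4} and {6}.
New components: {0,1,2,3,5,7,8} {4,6}
Are 4 and 7 in the same component? no

Answer: no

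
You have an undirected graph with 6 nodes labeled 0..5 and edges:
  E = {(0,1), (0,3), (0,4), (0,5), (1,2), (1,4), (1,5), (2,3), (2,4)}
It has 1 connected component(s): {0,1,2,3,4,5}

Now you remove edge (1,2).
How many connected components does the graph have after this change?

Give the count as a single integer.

Answer: 1

Derivation:
Initial component count: 1
Remove (1,2): not a bridge. Count unchanged: 1.
  After removal, components: {0,1,2,3,4,5}
New component count: 1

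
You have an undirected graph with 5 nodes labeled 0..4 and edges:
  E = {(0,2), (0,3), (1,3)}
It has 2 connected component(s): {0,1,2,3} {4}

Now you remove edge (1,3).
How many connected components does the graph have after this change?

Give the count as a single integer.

Answer: 3

Derivation:
Initial component count: 2
Remove (1,3): it was a bridge. Count increases: 2 -> 3.
  After removal, components: {0,2,3} {1} {4}
New component count: 3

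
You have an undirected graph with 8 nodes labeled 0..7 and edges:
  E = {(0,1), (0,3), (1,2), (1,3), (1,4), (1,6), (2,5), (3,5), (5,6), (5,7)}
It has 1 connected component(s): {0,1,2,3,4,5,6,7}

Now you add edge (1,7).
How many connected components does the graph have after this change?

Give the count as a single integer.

Initial component count: 1
Add (1,7): endpoints already in same component. Count unchanged: 1.
New component count: 1

Answer: 1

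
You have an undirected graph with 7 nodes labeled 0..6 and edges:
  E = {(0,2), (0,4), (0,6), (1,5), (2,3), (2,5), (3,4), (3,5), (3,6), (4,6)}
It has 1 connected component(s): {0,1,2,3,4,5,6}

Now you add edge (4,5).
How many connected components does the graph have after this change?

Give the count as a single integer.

Initial component count: 1
Add (4,5): endpoints already in same component. Count unchanged: 1.
New component count: 1

Answer: 1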